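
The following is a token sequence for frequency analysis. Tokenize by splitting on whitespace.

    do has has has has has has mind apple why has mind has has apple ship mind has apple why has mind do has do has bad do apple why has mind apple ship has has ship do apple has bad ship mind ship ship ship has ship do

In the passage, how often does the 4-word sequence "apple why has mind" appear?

3

Scanning the 46 overlapping 4-gram windows for "apple why has mind":
  position 9–12: apple why has mind
  position 19–22: apple why has mind
  position 29–32: apple why has mind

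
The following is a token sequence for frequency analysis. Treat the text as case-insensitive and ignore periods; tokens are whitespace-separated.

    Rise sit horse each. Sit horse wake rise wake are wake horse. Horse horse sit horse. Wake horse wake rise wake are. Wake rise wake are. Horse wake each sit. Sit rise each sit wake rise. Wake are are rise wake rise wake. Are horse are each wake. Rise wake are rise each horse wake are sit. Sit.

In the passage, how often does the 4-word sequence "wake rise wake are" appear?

Scanning the 55 overlapping 4-gram windows for "wake rise wake are":
  position 7–10: wake rise wake are
  position 19–22: wake rise wake are
  position 23–26: wake rise wake are
  position 35–38: wake rise wake are
  position 41–44: wake rise wake are
  position 48–51: wake rise wake are

6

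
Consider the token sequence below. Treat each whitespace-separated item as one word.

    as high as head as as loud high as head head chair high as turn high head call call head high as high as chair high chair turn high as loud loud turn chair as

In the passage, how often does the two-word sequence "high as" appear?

6

Scanning the 34 overlapping bigram windows for "high as":
  position 2–3: high as
  position 8–9: high as
  position 13–14: high as
  position 21–22: high as
  position 23–24: high as
  position 29–30: high as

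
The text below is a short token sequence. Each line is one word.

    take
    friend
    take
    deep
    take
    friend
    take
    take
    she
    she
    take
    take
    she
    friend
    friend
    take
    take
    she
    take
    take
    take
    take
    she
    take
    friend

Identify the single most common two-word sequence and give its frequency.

"take take", 6 times

Bigram frequencies (highest first):
  take take: 6
  take she: 4
  take friend: 3
  friend take: 3
  she take: 3
  take deep: 1
  … (4 more, each ≤ 1)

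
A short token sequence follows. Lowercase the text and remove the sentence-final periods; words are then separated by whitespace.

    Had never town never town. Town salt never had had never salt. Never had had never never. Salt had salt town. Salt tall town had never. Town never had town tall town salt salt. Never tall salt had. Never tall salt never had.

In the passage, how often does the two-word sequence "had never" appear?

Scanning the 42 overlapping bigram windows for "had never":
  position 1–2: had never
  position 10–11: had never
  position 15–16: had never
  position 25–26: had never
  position 38–39: had never

5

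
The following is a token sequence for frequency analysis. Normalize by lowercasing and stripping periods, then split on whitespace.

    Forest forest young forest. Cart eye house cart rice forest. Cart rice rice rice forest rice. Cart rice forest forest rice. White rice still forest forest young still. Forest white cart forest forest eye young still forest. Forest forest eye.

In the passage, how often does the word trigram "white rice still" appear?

Scanning the 38 overlapping trigram windows for "white rice still":
  position 22–24: white rice still

1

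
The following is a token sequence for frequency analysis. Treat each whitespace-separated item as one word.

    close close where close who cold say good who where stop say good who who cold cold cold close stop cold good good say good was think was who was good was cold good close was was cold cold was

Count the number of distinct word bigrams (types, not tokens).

40 tokens → 39 bigram windows in total.
Repeated bigrams (each contributes count−1 duplicates):
  cold cold: 3
  say good: 3
  cold good: 2
  good was: 2
  good who: 2
  was cold: 2
  who cold: 2
9 duplicate windows → 39 − 9 = 30 distinct.

30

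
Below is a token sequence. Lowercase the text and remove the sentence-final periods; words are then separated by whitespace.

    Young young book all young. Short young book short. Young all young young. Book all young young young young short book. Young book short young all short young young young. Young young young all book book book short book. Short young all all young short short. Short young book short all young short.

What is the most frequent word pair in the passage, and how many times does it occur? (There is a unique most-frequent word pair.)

Bigram frequencies (highest first):
  young young: 10
  short young: 6
  young book: 5
  all young: 5
  book short: 5
  young short: 4
  … (10 more, each ≤ 4)

"young young", 10 times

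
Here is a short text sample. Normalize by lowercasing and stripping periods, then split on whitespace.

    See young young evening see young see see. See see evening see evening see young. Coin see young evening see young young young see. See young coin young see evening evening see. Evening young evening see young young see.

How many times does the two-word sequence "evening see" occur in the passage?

Scanning the 38 overlapping bigram windows for "evening see":
  position 4–5: evening see
  position 11–12: evening see
  position 13–14: evening see
  position 19–20: evening see
  position 31–32: evening see
  position 35–36: evening see

6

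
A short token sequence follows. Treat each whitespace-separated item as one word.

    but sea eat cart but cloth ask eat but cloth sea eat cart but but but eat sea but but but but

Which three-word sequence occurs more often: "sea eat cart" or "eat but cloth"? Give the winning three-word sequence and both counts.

"sea eat cart" (2 vs 1)

"sea eat cart": 2 occurrences
"eat but cloth": 1 occurrence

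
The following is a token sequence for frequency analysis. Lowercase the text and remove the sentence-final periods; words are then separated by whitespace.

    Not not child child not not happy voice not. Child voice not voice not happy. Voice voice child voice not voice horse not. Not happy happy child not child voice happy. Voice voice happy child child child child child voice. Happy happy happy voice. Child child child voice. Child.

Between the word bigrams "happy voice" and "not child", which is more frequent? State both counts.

"happy voice" (4 vs 3)

"happy voice": 4 occurrences
"not child": 3 occurrences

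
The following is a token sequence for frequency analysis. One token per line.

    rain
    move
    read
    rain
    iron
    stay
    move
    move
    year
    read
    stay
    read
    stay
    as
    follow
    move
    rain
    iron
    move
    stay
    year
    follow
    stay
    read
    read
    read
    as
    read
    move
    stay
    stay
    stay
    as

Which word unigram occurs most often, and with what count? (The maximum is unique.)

Unigram frequencies (highest first):
  stay: 8
  read: 7
  move: 6
  rain: 3
  as: 3
  iron: 2
  … (2 more, each ≤ 2)

"stay", 8 times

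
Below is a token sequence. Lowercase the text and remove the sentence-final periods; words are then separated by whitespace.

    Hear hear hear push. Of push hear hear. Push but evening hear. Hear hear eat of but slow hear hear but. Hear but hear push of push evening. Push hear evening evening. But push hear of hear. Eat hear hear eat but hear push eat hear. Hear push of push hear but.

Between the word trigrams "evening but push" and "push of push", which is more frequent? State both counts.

"evening but push": 1 occurrence
"push of push": 3 occurrences

"push of push" (3 vs 1)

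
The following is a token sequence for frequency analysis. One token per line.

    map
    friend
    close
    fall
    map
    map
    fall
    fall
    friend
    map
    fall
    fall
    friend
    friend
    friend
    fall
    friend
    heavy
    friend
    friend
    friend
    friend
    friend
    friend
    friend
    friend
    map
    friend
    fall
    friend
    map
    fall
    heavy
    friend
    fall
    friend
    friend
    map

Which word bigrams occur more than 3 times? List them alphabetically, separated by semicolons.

Bigram counts meeting the condition (more than 3 times):
  fall friend: 5
  friend friend: 10
  friend map: 4

fall friend; friend friend; friend map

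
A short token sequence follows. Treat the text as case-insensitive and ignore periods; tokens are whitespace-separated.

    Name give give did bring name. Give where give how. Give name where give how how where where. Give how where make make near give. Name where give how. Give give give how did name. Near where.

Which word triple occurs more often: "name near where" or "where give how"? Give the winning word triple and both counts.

"where give how" (4 vs 1)

"name near where": 1 occurrence
"where give how": 4 occurrences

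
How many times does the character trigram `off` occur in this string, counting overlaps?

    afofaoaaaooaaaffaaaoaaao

0

Sliding a length-3 window over the 24 characters (22 positions):
  (no match at any position)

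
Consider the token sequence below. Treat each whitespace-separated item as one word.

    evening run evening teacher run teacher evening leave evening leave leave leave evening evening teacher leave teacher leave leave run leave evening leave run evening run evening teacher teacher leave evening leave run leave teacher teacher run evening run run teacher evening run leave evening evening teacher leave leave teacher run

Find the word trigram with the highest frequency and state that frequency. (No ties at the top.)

"leave evening leave", 3 times

Trigram frequencies (highest first):
  leave evening leave: 3
  evening run evening: 2
  run evening teacher: 2
  run teacher evening: 2
  leave evening evening: 2
  evening evening teacher: 2
  … (30 more, each ≤ 2)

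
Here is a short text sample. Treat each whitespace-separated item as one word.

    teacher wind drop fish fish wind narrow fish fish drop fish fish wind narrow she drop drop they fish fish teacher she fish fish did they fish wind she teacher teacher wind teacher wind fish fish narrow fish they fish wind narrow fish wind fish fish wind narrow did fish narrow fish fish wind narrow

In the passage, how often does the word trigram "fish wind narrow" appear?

5

Scanning the 53 overlapping trigram windows for "fish wind narrow":
  position 5–7: fish wind narrow
  position 12–14: fish wind narrow
  position 40–42: fish wind narrow
  position 46–48: fish wind narrow
  position 53–55: fish wind narrow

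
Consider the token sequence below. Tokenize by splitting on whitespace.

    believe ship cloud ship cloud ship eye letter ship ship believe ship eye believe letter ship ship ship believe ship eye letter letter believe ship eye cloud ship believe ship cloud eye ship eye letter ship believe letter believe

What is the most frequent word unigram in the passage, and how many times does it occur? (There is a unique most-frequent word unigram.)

Unigram frequencies (highest first):
  ship: 15
  believe: 8
  eye: 6
  letter: 6
  cloud: 4

"ship", 15 times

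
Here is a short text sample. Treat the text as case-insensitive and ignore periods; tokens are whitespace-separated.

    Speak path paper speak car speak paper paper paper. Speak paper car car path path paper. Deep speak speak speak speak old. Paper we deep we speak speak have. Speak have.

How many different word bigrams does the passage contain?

31 tokens → 30 bigram windows in total.
Repeated bigrams (each contributes count−1 duplicates):
  speak speak: 4
  paper paper: 2
  paper speak: 2
  path paper: 2
  speak have: 2
  speak paper: 2
8 duplicate windows → 30 − 8 = 22 distinct.

22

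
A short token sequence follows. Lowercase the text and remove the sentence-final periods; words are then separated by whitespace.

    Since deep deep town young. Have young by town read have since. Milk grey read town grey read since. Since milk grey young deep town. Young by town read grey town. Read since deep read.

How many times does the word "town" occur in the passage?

Scanning the 35 tokens for "town":
  position 4: town
  position 9: town
  position 16: town
  position 25: town
  position 28: town
  position 31: town

6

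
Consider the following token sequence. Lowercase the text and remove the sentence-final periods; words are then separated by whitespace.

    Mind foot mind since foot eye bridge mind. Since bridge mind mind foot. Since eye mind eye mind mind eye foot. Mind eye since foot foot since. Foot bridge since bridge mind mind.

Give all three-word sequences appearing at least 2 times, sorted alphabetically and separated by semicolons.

bridge mind mind; since bridge mind

Trigram counts meeting the condition (at least 2 times):
  bridge mind mind: 2
  since bridge mind: 2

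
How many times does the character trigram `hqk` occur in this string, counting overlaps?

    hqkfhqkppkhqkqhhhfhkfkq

Sliding a length-3 window over the 23 characters (21 positions):
  position 1–3: hqk
  position 5–7: hqk
  position 11–13: hqk

3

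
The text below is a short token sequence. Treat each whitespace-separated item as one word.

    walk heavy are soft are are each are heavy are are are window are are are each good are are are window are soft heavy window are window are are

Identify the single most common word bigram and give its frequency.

Bigram frequencies (highest first):
  are are: 8
  window are: 4
  are window: 3
  heavy are: 2
  are soft: 2
  are each: 2
  … (8 more, each ≤ 1)

"are are", 8 times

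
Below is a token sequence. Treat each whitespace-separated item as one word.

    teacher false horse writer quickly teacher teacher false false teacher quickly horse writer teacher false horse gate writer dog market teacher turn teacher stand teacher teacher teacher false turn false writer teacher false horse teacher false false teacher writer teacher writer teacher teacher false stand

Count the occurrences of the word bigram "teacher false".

Scanning the 44 overlapping bigram windows for "teacher false":
  position 1–2: teacher false
  position 7–8: teacher false
  position 14–15: teacher false
  position 27–28: teacher false
  position 32–33: teacher false
  position 35–36: teacher false
  position 43–44: teacher false

7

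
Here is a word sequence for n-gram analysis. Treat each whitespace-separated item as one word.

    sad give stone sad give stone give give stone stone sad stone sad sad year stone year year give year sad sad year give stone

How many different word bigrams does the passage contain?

25 tokens → 24 bigram windows in total.
Repeated bigrams (each contributes count−1 duplicates):
  give stone: 4
  stone sad: 3
  sad give: 2
  sad sad: 2
  sad year: 2
  year give: 2
9 duplicate windows → 24 − 9 = 15 distinct.

15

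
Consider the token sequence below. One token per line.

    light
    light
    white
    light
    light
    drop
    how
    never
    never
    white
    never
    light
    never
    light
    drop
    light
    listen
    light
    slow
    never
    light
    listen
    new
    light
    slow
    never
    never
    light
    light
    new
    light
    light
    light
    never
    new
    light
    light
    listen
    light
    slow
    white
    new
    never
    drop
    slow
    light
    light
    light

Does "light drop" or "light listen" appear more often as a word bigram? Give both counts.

"light listen" (3 vs 2)

"light drop": 2 occurrences
"light listen": 3 occurrences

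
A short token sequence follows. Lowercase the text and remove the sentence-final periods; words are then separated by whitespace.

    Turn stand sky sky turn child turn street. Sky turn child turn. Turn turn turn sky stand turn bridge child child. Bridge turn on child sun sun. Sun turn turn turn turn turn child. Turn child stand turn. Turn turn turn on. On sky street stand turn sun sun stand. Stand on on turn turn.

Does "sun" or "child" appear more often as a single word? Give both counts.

"sun": 5 occurrences
"child": 7 occurrences

"child" (7 vs 5)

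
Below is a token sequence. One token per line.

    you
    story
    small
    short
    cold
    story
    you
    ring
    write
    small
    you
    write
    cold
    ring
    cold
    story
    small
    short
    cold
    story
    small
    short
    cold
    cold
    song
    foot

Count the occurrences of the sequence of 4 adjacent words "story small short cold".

3

Scanning the 23 overlapping 4-gram windows for "story small short cold":
  position 2–5: story small short cold
  position 16–19: story small short cold
  position 20–23: story small short cold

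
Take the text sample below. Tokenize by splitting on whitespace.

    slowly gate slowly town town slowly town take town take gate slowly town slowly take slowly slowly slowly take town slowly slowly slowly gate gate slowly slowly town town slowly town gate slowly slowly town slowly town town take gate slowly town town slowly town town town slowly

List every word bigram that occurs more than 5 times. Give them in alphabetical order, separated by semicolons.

Bigram counts meeting the condition (more than 5 times):
  slowly slowly: 6
  slowly town: 9
  town slowly: 7
  town town: 6

slowly slowly; slowly town; town slowly; town town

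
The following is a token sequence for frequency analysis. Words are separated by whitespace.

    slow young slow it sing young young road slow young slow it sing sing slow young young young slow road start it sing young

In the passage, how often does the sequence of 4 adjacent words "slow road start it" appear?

Scanning the 21 overlapping 4-gram windows for "slow road start it":
  position 19–22: slow road start it

1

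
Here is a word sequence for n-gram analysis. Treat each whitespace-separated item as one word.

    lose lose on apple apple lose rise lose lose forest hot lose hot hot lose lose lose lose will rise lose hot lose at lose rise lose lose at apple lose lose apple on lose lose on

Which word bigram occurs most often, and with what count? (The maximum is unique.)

"lose lose", 8 times

Bigram frequencies (highest first):
  lose lose: 8
  rise lose: 3
  hot lose: 3
  lose on: 2
  apple lose: 2
  lose rise: 2
  … (14 more, each ≤ 2)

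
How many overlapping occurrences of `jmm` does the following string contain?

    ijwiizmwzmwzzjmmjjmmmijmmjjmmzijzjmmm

Sliding a length-3 window over the 37 characters (35 positions):
  position 14–16: jmm
  position 18–20: jmm
  position 23–25: jmm
  position 27–29: jmm
  position 34–36: jmm

5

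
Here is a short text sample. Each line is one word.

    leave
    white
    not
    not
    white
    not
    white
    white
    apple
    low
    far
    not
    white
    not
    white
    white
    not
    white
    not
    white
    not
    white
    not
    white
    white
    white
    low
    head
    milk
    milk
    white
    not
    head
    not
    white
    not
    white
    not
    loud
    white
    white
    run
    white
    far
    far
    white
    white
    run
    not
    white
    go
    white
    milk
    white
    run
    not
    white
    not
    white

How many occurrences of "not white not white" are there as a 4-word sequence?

Scanning the 56 overlapping 4-gram windows for "not white not white":
  position 4–7: not white not white
  position 12–15: not white not white
  position 17–20: not white not white
  position 19–22: not white not white
  position 21–24: not white not white
  position 34–37: not white not white
  position 56–59: not white not white

7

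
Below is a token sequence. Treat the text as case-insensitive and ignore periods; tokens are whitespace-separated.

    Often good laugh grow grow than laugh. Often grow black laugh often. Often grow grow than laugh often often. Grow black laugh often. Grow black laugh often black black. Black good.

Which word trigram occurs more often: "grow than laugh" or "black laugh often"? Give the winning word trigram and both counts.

"black laugh often" (3 vs 2)

"grow than laugh": 2 occurrences
"black laugh often": 3 occurrences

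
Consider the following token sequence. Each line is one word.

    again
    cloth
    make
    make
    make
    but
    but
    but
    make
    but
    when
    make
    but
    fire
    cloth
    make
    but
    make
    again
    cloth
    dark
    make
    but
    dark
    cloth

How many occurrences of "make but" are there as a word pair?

5

Scanning the 24 overlapping bigram windows for "make but":
  position 5–6: make but
  position 9–10: make but
  position 12–13: make but
  position 16–17: make but
  position 22–23: make but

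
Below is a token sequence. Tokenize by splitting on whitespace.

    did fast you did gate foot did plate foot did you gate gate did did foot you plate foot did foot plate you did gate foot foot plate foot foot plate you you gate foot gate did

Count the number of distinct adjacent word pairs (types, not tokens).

21

37 tokens → 36 bigram windows in total.
Repeated bigrams (each contributes count−1 duplicates):
  foot did: 3
  foot plate: 3
  gate foot: 3
  plate foot: 3
  did foot: 2
  did gate: 2
  foot foot: 2
  gate did: 2
  … (3 more repeated)
15 duplicate windows → 36 − 15 = 21 distinct.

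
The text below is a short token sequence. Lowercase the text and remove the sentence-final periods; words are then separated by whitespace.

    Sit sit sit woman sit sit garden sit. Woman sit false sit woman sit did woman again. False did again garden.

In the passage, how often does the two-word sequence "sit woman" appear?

3

Scanning the 20 overlapping bigram windows for "sit woman":
  position 3–4: sit woman
  position 8–9: sit woman
  position 12–13: sit woman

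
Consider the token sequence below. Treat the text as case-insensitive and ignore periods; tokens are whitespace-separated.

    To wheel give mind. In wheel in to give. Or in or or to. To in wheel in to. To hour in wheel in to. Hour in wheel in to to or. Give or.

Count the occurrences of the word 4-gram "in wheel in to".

Scanning the 31 overlapping 4-gram windows for "in wheel in to":
  position 5–8: in wheel in to
  position 16–19: in wheel in to
  position 22–25: in wheel in to
  position 27–30: in wheel in to

4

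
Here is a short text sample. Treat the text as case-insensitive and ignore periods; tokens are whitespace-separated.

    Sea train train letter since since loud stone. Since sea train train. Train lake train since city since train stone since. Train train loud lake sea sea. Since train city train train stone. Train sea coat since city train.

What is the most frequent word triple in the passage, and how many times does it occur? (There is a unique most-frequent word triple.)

Trigram frequencies (highest first):
  sea train train: 2
  train train letter: 1
  train letter since: 1
  letter since since: 1
  since since loud: 1
  since loud stone: 1
  … (30 more, each ≤ 1)

"sea train train", 2 times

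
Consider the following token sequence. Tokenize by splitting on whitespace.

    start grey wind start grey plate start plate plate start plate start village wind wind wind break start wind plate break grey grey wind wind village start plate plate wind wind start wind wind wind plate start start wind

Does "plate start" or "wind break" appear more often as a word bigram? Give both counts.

"plate start": 4 occurrences
"wind break": 1 occurrence

"plate start" (4 vs 1)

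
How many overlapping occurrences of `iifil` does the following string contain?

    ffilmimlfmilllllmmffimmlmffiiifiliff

Sliding a length-5 window over the 36 characters (32 positions):
  position 29–33: iifil

1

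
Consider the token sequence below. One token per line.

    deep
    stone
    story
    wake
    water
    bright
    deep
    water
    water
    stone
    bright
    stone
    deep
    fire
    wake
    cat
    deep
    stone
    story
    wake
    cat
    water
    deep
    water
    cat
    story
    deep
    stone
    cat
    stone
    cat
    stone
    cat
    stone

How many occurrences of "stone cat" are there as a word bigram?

Scanning the 33 overlapping bigram windows for "stone cat":
  position 28–29: stone cat
  position 30–31: stone cat
  position 32–33: stone cat

3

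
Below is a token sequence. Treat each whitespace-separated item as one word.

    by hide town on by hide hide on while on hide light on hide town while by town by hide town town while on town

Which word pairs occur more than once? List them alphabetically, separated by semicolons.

by hide; hide town; on hide; town while; while on

Bigram counts meeting the condition (more than once):
  by hide: 3
  hide town: 3
  on hide: 2
  town while: 2
  while on: 2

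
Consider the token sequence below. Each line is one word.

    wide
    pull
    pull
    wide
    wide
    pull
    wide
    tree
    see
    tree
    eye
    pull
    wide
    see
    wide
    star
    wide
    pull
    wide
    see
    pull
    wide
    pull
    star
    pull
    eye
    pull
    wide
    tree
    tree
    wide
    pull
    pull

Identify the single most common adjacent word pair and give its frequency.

Bigram frequencies (highest first):
  pull wide: 6
  wide pull: 5
  pull pull: 2
  wide tree: 2
  eye pull: 2
  wide see: 2
  … (13 more, each ≤ 1)

"pull wide", 6 times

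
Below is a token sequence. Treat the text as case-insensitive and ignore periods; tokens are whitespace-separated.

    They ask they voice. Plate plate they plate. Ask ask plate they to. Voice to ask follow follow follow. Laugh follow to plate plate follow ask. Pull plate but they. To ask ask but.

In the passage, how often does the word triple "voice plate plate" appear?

1

Scanning the 32 overlapping trigram windows for "voice plate plate":
  position 4–6: voice plate plate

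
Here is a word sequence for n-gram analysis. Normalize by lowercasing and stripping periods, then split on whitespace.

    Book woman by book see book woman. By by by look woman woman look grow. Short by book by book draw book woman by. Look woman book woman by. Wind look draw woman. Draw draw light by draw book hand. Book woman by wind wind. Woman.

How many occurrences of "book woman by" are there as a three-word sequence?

Scanning the 44 overlapping trigram windows for "book woman by":
  position 1–3: book woman by
  position 6–8: book woman by
  position 22–24: book woman by
  position 27–29: book woman by
  position 41–43: book woman by

5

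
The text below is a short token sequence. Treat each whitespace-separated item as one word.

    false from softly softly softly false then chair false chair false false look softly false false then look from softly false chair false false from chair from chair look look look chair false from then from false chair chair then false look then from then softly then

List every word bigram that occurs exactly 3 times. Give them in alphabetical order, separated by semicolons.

false chair; false false; false from; softly false

Bigram counts meeting the condition (exactly 3 times):
  false chair: 3
  false false: 3
  false from: 3
  softly false: 3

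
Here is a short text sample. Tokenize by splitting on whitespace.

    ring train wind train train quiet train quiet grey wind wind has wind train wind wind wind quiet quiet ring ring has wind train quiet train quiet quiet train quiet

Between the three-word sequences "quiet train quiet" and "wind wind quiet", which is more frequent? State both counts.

"quiet train quiet": 3 occurrences
"wind wind quiet": 1 occurrence

"quiet train quiet" (3 vs 1)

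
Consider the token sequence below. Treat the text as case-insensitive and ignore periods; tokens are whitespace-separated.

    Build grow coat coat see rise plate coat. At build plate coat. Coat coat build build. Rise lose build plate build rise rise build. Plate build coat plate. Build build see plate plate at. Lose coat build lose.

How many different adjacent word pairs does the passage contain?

27

38 tokens → 37 bigram windows in total.
Repeated bigrams (each contributes count−1 duplicates):
  build plate: 3
  coat coat: 3
  plate build: 3
  build build: 2
  build rise: 2
  coat build: 2
  plate coat: 2
10 duplicate windows → 37 − 10 = 27 distinct.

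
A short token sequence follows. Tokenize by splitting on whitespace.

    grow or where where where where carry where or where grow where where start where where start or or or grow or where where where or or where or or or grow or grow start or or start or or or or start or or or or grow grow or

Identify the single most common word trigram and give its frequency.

"or or or", 6 times

Trigram frequencies (highest first):
  or or or: 6
  start or or: 4
  where where where: 3
  or or grow: 3
  grow or where: 2
  or where where: 2
  … (23 more, each ≤ 2)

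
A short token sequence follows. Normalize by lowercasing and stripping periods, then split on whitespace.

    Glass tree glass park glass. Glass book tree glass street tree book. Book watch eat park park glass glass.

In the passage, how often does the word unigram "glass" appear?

Scanning the 19 tokens for "glass":
  position 1: glass
  position 3: glass
  position 5: glass
  position 6: glass
  position 9: glass
  position 18: glass
  position 19: glass

7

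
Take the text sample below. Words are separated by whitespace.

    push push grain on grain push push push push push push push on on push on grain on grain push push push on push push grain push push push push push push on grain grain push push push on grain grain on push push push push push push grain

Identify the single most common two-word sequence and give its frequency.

"push push", 22 times

Bigram frequencies (highest first):
  push push: 22
  on grain: 5
  push on: 5
  grain push: 4
  push grain: 3
  grain on: 3
  … (3 more, each ≤ 3)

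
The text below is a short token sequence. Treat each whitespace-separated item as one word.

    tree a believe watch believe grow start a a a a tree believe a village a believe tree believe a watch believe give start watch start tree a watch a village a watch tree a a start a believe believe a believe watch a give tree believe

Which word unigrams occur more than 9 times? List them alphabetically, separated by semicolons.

Unigram counts meeting the condition (more than 9 times):
  a: 16
  believe: 10

a; believe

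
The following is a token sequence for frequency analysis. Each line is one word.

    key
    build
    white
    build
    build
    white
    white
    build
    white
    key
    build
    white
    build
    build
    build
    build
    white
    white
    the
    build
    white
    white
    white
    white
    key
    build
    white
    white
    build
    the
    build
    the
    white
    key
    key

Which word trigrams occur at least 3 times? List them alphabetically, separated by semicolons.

build white white; key build white

Trigram counts meeting the condition (at least 3 times):
  build white white: 4
  key build white: 3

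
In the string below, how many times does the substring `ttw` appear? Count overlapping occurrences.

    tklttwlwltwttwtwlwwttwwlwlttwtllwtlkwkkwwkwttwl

5

Sliding a length-3 window over the 47 characters (45 positions):
  position 4–6: ttw
  position 12–14: ttw
  position 20–22: ttw
  position 27–29: ttw
  position 44–46: ttw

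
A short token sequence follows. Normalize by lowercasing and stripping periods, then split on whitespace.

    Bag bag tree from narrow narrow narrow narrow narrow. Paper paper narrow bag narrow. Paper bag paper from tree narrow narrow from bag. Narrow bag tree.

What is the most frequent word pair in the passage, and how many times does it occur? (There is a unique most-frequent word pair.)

"narrow narrow", 5 times

Bigram frequencies (highest first):
  narrow narrow: 5
  bag tree: 2
  narrow paper: 2
  narrow bag: 2
  bag narrow: 2
  bag bag: 1
  … (11 more, each ≤ 1)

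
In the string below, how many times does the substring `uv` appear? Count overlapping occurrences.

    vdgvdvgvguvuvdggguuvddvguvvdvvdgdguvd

5

Sliding a length-2 window over the 37 characters (36 positions):
  position 10–11: uv
  position 12–13: uv
  position 19–20: uv
  position 25–26: uv
  position 35–36: uv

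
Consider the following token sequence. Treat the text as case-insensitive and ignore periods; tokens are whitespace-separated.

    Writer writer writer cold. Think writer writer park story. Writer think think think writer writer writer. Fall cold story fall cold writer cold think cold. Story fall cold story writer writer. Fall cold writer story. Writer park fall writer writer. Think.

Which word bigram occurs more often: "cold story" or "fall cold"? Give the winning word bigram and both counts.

"fall cold" (4 vs 3)

"cold story": 3 occurrences
"fall cold": 4 occurrences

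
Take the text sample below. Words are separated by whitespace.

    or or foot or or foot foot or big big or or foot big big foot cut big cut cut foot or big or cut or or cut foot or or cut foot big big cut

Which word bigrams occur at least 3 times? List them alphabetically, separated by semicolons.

big big; cut foot; foot or; or cut; or foot; or or

Bigram counts meeting the condition (at least 3 times):
  big big: 3
  cut foot: 3
  foot or: 4
  or cut: 3
  or foot: 3
  or or: 5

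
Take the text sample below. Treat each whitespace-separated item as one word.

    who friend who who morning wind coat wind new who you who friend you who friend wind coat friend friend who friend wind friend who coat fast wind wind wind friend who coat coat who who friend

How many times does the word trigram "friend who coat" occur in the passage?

2

Scanning the 35 overlapping trigram windows for "friend who coat":
  position 24–26: friend who coat
  position 31–33: friend who coat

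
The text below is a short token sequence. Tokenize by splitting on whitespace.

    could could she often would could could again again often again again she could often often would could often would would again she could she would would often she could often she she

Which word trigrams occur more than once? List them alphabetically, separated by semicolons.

again she could; often would could; she could often

Trigram counts meeting the condition (more than once):
  again she could: 2
  often would could: 2
  she could often: 2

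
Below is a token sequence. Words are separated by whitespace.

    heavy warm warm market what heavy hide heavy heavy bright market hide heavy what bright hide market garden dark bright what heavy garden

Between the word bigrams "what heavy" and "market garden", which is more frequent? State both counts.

"what heavy": 2 occurrences
"market garden": 1 occurrence

"what heavy" (2 vs 1)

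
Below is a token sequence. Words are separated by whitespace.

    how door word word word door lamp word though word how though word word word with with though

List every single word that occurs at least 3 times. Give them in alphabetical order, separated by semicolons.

Unigram counts meeting the condition (at least 3 times):
  though: 3
  word: 8

though; word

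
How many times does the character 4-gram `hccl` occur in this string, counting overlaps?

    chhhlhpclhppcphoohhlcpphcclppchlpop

Sliding a length-4 window over the 35 characters (32 positions):
  position 24–27: hccl

1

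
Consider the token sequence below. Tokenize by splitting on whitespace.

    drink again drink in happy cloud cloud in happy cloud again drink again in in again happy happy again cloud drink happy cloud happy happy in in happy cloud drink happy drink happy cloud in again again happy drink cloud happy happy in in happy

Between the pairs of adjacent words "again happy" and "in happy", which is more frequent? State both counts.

"again happy": 2 occurrences
"in happy": 4 occurrences

"in happy" (4 vs 2)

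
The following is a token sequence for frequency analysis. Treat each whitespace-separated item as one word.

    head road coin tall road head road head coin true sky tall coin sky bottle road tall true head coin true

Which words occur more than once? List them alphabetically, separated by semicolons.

Unigram counts meeting the condition (more than once):
  coin: 4
  head: 4
  road: 4
  sky: 2
  tall: 3
  true: 3

coin; head; road; sky; tall; true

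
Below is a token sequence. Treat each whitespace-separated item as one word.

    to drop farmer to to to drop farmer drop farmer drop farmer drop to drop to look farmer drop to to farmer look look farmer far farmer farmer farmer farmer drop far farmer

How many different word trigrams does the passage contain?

25

33 tokens → 31 trigram windows in total.
Repeated trigrams (each contributes count−1 duplicates):
  drop farmer drop: 3
  farmer drop farmer: 2
  farmer drop to: 2
  farmer farmer farmer: 2
  to drop farmer: 2
6 duplicate windows → 31 − 6 = 25 distinct.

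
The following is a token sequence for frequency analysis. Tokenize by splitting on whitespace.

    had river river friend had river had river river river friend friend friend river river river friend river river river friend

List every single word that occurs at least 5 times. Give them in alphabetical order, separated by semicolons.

Unigram counts meeting the condition (at least 5 times):
  friend: 6
  river: 12

friend; river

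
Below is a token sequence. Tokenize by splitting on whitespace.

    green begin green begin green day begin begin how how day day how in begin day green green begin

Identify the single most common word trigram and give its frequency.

Trigram frequencies (highest first):
  green begin green: 2
  begin green begin: 1
  begin green day: 1
  green day begin: 1
  day begin begin: 1
  begin begin how: 1
  … (10 more, each ≤ 1)

"green begin green", 2 times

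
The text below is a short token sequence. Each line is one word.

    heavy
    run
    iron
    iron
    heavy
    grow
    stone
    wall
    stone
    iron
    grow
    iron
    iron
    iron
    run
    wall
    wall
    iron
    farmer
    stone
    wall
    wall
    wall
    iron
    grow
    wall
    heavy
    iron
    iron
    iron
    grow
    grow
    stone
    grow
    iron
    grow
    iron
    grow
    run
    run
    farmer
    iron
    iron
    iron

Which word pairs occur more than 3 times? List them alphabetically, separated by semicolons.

Bigram counts meeting the condition (more than 3 times):
  iron grow: 5
  iron iron: 7

iron grow; iron iron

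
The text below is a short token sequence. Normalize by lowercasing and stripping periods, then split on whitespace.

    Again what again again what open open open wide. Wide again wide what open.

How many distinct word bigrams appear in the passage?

14 tokens → 13 bigram windows in total.
Repeated bigrams (each contributes count−1 duplicates):
  again what: 2
  open open: 2
  what open: 2
3 duplicate windows → 13 − 3 = 10 distinct.

10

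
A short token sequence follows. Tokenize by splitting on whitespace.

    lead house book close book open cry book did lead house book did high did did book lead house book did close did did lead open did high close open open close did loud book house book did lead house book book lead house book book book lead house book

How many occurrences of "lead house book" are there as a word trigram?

Scanning the 48 overlapping trigram windows for "lead house book":
  position 1–3: lead house book
  position 10–12: lead house book
  position 18–20: lead house book
  position 39–41: lead house book
  position 43–45: lead house book
  position 48–50: lead house book

6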